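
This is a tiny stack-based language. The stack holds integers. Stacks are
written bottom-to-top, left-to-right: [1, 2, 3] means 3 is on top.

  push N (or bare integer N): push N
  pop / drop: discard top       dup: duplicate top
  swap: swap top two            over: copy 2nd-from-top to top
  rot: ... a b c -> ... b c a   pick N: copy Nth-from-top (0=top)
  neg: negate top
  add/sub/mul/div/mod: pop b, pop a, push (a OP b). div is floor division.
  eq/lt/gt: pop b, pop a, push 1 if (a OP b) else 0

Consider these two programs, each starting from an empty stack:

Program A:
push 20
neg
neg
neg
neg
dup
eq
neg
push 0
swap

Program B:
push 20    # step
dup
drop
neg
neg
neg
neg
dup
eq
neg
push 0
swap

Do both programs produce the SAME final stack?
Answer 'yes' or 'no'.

Answer: yes

Derivation:
Program A trace:
  After 'push 20': [20]
  After 'neg': [-20]
  After 'neg': [20]
  After 'neg': [-20]
  After 'neg': [20]
  After 'dup': [20, 20]
  After 'eq': [1]
  After 'neg': [-1]
  After 'push 0': [-1, 0]
  After 'swap': [0, -1]
Program A final stack: [0, -1]

Program B trace:
  After 'push 20': [20]
  After 'dup': [20, 20]
  After 'drop': [20]
  After 'neg': [-20]
  After 'neg': [20]
  After 'neg': [-20]
  After 'neg': [20]
  After 'dup': [20, 20]
  After 'eq': [1]
  After 'neg': [-1]
  After 'push 0': [-1, 0]
  After 'swap': [0, -1]
Program B final stack: [0, -1]
Same: yes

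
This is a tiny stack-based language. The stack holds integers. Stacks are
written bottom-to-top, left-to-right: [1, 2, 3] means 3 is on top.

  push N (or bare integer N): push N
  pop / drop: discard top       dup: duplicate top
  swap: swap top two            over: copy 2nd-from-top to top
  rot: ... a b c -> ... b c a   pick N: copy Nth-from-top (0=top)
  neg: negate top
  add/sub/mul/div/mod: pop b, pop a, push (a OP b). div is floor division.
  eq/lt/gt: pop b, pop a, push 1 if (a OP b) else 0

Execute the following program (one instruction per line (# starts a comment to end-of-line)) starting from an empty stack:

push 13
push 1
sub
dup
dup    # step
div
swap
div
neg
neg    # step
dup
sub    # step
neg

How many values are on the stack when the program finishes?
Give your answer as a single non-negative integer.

Answer: 1

Derivation:
After 'push 13': stack = [13] (depth 1)
After 'push 1': stack = [13, 1] (depth 2)
After 'sub': stack = [12] (depth 1)
After 'dup': stack = [12, 12] (depth 2)
After 'dup': stack = [12, 12, 12] (depth 3)
After 'div': stack = [12, 1] (depth 2)
After 'swap': stack = [1, 12] (depth 2)
After 'div': stack = [0] (depth 1)
After 'neg': stack = [0] (depth 1)
After 'neg': stack = [0] (depth 1)
After 'dup': stack = [0, 0] (depth 2)
After 'sub': stack = [0] (depth 1)
After 'neg': stack = [0] (depth 1)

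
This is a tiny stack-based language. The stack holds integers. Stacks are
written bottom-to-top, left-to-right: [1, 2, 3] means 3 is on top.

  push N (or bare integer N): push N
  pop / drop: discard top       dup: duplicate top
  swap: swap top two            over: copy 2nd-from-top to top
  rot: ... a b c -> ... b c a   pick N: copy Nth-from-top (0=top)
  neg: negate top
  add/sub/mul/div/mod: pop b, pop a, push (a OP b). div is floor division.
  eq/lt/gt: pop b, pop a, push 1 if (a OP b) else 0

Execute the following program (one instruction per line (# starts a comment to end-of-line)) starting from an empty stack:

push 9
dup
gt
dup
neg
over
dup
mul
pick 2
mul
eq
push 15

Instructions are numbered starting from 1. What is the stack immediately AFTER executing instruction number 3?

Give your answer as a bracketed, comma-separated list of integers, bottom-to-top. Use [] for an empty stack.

Step 1 ('push 9'): [9]
Step 2 ('dup'): [9, 9]
Step 3 ('gt'): [0]

Answer: [0]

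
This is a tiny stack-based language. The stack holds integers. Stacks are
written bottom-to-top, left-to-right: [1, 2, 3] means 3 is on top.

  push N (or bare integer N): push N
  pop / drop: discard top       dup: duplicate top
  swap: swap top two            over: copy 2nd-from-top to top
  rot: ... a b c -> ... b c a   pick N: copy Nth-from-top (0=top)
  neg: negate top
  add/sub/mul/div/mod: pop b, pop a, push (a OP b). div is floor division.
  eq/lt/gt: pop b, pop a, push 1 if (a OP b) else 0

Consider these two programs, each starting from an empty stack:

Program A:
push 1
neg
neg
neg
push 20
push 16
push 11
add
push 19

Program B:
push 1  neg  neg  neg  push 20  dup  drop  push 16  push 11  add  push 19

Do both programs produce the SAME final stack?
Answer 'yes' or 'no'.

Program A trace:
  After 'push 1': [1]
  After 'neg': [-1]
  After 'neg': [1]
  After 'neg': [-1]
  After 'push 20': [-1, 20]
  After 'push 16': [-1, 20, 16]
  After 'push 11': [-1, 20, 16, 11]
  After 'add': [-1, 20, 27]
  After 'push 19': [-1, 20, 27, 19]
Program A final stack: [-1, 20, 27, 19]

Program B trace:
  After 'push 1': [1]
  After 'neg': [-1]
  After 'neg': [1]
  After 'neg': [-1]
  After 'push 20': [-1, 20]
  After 'dup': [-1, 20, 20]
  After 'drop': [-1, 20]
  After 'push 16': [-1, 20, 16]
  After 'push 11': [-1, 20, 16, 11]
  After 'add': [-1, 20, 27]
  After 'push 19': [-1, 20, 27, 19]
Program B final stack: [-1, 20, 27, 19]
Same: yes

Answer: yes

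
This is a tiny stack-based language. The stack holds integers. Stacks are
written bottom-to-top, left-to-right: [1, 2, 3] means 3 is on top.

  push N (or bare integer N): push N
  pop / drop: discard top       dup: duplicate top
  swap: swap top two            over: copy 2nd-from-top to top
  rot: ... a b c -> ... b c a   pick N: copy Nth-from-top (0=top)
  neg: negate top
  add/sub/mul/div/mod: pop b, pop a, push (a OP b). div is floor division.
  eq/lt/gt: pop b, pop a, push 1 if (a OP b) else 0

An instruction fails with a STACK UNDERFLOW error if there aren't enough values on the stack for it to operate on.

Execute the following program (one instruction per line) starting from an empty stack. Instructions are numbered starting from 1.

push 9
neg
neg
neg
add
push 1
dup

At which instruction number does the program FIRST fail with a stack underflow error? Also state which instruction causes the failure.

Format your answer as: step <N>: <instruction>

Answer: step 5: add

Derivation:
Step 1 ('push 9'): stack = [9], depth = 1
Step 2 ('neg'): stack = [-9], depth = 1
Step 3 ('neg'): stack = [9], depth = 1
Step 4 ('neg'): stack = [-9], depth = 1
Step 5 ('add'): needs 2 value(s) but depth is 1 — STACK UNDERFLOW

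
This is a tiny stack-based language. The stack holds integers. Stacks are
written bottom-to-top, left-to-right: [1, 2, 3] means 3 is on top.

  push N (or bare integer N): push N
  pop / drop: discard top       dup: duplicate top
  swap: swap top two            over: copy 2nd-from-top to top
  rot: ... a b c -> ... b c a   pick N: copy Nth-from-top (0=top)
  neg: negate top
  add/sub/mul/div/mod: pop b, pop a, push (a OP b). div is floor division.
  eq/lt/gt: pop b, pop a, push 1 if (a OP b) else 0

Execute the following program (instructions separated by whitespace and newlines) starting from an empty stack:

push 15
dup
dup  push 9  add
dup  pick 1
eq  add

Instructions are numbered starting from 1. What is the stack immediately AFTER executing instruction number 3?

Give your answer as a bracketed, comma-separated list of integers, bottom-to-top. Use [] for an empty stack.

Answer: [15, 15, 15]

Derivation:
Step 1 ('push 15'): [15]
Step 2 ('dup'): [15, 15]
Step 3 ('dup'): [15, 15, 15]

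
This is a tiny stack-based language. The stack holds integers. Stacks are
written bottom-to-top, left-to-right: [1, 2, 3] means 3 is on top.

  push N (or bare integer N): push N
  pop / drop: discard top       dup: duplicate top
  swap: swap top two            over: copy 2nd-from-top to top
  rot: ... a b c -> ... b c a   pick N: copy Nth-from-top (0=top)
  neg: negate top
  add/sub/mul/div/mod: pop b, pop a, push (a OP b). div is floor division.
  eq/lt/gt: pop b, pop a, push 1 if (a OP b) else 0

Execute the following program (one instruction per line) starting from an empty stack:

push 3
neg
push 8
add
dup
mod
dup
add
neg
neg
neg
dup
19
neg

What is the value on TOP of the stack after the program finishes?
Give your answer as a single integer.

Answer: -19

Derivation:
After 'push 3': [3]
After 'neg': [-3]
After 'push 8': [-3, 8]
After 'add': [5]
After 'dup': [5, 5]
After 'mod': [0]
After 'dup': [0, 0]
After 'add': [0]
After 'neg': [0]
After 'neg': [0]
After 'neg': [0]
After 'dup': [0, 0]
After 'push 19': [0, 0, 19]
After 'neg': [0, 0, -19]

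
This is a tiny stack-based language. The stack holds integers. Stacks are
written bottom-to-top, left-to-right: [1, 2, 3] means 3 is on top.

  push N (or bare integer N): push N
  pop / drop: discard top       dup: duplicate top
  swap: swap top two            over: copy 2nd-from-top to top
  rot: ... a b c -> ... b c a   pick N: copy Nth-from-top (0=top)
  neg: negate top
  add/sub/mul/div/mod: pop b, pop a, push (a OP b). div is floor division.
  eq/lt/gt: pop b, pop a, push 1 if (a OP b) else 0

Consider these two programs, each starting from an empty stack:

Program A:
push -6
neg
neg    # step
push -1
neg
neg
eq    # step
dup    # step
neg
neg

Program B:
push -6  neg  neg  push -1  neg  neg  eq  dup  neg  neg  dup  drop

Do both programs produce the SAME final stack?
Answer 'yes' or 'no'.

Answer: yes

Derivation:
Program A trace:
  After 'push -6': [-6]
  After 'neg': [6]
  After 'neg': [-6]
  After 'push -1': [-6, -1]
  After 'neg': [-6, 1]
  After 'neg': [-6, -1]
  After 'eq': [0]
  After 'dup': [0, 0]
  After 'neg': [0, 0]
  After 'neg': [0, 0]
Program A final stack: [0, 0]

Program B trace:
  After 'push -6': [-6]
  After 'neg': [6]
  After 'neg': [-6]
  After 'push -1': [-6, -1]
  After 'neg': [-6, 1]
  After 'neg': [-6, -1]
  After 'eq': [0]
  After 'dup': [0, 0]
  After 'neg': [0, 0]
  After 'neg': [0, 0]
  After 'dup': [0, 0, 0]
  After 'drop': [0, 0]
Program B final stack: [0, 0]
Same: yes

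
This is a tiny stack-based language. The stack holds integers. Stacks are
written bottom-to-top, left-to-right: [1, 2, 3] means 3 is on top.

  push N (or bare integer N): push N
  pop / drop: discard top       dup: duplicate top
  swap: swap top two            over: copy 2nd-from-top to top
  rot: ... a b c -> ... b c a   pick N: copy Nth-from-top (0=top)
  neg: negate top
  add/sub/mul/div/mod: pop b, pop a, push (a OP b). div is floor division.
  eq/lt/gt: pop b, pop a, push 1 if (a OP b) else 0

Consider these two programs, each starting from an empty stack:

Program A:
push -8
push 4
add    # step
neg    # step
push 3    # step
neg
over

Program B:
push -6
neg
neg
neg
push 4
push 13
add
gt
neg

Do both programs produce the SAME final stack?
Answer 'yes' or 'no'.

Program A trace:
  After 'push -8': [-8]
  After 'push 4': [-8, 4]
  After 'add': [-4]
  After 'neg': [4]
  After 'push 3': [4, 3]
  After 'neg': [4, -3]
  After 'over': [4, -3, 4]
Program A final stack: [4, -3, 4]

Program B trace:
  After 'push -6': [-6]
  After 'neg': [6]
  After 'neg': [-6]
  After 'neg': [6]
  After 'push 4': [6, 4]
  After 'push 13': [6, 4, 13]
  After 'add': [6, 17]
  After 'gt': [0]
  After 'neg': [0]
Program B final stack: [0]
Same: no

Answer: no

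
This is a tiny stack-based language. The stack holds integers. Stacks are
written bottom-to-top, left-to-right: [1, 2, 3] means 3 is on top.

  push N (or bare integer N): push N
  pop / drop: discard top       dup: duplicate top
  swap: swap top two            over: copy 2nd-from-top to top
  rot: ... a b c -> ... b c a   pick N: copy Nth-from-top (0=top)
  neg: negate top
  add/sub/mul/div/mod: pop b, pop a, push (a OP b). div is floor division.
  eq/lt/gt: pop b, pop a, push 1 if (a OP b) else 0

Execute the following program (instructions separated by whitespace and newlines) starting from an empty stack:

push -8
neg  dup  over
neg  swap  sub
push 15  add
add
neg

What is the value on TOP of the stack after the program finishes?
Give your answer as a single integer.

After 'push -8': [-8]
After 'neg': [8]
After 'dup': [8, 8]
After 'over': [8, 8, 8]
After 'neg': [8, 8, -8]
After 'swap': [8, -8, 8]
After 'sub': [8, -16]
After 'push 15': [8, -16, 15]
After 'add': [8, -1]
After 'add': [7]
After 'neg': [-7]

Answer: -7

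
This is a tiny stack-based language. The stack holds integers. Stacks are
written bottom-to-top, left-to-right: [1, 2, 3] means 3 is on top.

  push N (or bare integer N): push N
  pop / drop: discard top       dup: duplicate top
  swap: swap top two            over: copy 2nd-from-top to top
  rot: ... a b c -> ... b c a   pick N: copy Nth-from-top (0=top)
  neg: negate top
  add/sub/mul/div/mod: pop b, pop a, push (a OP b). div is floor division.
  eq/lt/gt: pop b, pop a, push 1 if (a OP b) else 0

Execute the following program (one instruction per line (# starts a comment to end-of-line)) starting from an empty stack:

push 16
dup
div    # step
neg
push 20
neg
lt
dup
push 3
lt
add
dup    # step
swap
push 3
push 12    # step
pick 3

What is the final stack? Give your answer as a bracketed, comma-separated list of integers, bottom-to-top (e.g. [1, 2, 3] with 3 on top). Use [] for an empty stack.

Answer: [1, 1, 3, 12, 1]

Derivation:
After 'push 16': [16]
After 'dup': [16, 16]
After 'div': [1]
After 'neg': [-1]
After 'push 20': [-1, 20]
After 'neg': [-1, -20]
After 'lt': [0]
After 'dup': [0, 0]
After 'push 3': [0, 0, 3]
After 'lt': [0, 1]
After 'add': [1]
After 'dup': [1, 1]
After 'swap': [1, 1]
After 'push 3': [1, 1, 3]
After 'push 12': [1, 1, 3, 12]
After 'pick 3': [1, 1, 3, 12, 1]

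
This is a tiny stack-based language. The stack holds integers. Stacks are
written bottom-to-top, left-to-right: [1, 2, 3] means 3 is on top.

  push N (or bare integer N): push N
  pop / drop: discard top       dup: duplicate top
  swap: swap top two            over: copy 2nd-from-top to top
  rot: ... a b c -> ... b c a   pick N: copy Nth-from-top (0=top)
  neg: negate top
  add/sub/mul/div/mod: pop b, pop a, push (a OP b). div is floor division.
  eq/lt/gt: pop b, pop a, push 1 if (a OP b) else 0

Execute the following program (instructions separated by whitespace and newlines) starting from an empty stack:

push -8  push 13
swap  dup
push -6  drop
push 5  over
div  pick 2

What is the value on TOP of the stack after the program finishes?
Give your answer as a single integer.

After 'push -8': [-8]
After 'push 13': [-8, 13]
After 'swap': [13, -8]
After 'dup': [13, -8, -8]
After 'push -6': [13, -8, -8, -6]
After 'drop': [13, -8, -8]
After 'push 5': [13, -8, -8, 5]
After 'over': [13, -8, -8, 5, -8]
After 'div': [13, -8, -8, -1]
After 'pick 2': [13, -8, -8, -1, -8]

Answer: -8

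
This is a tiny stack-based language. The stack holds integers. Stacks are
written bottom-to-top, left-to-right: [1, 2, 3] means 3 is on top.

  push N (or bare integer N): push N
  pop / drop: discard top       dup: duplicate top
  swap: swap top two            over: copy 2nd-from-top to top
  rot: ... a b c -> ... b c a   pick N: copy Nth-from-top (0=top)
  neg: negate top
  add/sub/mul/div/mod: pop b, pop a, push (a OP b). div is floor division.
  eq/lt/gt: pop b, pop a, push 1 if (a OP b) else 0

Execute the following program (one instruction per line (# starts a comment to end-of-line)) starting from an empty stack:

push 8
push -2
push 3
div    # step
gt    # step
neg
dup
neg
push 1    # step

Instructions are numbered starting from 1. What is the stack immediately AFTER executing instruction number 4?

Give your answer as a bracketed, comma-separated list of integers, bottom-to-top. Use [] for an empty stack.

Answer: [8, -1]

Derivation:
Step 1 ('push 8'): [8]
Step 2 ('push -2'): [8, -2]
Step 3 ('push 3'): [8, -2, 3]
Step 4 ('div'): [8, -1]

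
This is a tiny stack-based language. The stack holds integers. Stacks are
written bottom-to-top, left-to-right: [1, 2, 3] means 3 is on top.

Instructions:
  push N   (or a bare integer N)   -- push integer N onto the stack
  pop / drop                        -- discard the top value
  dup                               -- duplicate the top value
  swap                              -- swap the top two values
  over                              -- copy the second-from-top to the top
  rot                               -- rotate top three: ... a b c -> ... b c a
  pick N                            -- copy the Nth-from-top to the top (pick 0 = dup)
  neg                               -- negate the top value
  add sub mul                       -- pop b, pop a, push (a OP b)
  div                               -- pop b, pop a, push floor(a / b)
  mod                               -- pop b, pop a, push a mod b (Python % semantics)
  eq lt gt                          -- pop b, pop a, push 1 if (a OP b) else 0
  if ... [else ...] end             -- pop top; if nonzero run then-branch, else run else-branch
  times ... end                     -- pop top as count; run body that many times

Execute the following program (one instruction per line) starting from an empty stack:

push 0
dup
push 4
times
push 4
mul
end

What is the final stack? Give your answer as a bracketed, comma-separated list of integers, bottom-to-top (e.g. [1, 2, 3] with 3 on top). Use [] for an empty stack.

After 'push 0': [0]
After 'dup': [0, 0]
After 'push 4': [0, 0, 4]
After 'times': [0, 0]
After 'push 4': [0, 0, 4]
After 'mul': [0, 0]
After 'push 4': [0, 0, 4]
After 'mul': [0, 0]
After 'push 4': [0, 0, 4]
After 'mul': [0, 0]
After 'push 4': [0, 0, 4]
After 'mul': [0, 0]

Answer: [0, 0]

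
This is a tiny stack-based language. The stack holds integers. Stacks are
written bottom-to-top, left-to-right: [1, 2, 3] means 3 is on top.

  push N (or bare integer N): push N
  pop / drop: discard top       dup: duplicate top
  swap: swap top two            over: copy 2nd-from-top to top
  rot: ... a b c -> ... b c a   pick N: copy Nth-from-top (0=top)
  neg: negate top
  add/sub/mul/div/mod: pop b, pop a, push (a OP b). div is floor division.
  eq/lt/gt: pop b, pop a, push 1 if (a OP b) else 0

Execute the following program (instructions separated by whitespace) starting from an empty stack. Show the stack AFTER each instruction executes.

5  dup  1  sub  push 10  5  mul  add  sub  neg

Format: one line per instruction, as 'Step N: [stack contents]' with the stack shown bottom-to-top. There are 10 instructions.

Step 1: [5]
Step 2: [5, 5]
Step 3: [5, 5, 1]
Step 4: [5, 4]
Step 5: [5, 4, 10]
Step 6: [5, 4, 10, 5]
Step 7: [5, 4, 50]
Step 8: [5, 54]
Step 9: [-49]
Step 10: [49]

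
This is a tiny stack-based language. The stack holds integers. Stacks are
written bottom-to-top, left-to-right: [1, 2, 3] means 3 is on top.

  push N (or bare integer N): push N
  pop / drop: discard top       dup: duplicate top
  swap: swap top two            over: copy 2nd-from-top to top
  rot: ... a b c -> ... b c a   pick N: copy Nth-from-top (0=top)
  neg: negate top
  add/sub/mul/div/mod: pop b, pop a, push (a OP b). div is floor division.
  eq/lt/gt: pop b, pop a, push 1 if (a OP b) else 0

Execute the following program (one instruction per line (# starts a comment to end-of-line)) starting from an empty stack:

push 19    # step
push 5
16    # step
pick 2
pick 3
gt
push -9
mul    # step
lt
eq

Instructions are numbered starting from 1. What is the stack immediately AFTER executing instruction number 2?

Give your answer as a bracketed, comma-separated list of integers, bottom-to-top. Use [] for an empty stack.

Step 1 ('push 19'): [19]
Step 2 ('push 5'): [19, 5]

Answer: [19, 5]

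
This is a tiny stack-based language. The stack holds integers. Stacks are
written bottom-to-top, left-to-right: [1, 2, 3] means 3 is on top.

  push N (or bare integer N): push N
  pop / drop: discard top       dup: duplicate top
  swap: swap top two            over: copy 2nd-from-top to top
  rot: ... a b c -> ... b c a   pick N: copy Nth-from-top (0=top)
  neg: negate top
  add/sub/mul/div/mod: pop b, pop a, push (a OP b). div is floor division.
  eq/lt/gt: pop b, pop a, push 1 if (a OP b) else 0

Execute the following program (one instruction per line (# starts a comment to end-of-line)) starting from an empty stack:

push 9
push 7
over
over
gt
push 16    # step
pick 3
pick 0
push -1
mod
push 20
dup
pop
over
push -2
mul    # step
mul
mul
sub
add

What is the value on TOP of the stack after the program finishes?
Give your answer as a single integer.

After 'push 9': [9]
After 'push 7': [9, 7]
After 'over': [9, 7, 9]
After 'over': [9, 7, 9, 7]
After 'gt': [9, 7, 1]
After 'push 16': [9, 7, 1, 16]
After 'pick 3': [9, 7, 1, 16, 9]
After 'pick 0': [9, 7, 1, 16, 9, 9]
After 'push -1': [9, 7, 1, 16, 9, 9, -1]
After 'mod': [9, 7, 1, 16, 9, 0]
After 'push 20': [9, 7, 1, 16, 9, 0, 20]
After 'dup': [9, 7, 1, 16, 9, 0, 20, 20]
After 'pop': [9, 7, 1, 16, 9, 0, 20]
After 'over': [9, 7, 1, 16, 9, 0, 20, 0]
After 'push -2': [9, 7, 1, 16, 9, 0, 20, 0, -2]
After 'mul': [9, 7, 1, 16, 9, 0, 20, 0]
After 'mul': [9, 7, 1, 16, 9, 0, 0]
After 'mul': [9, 7, 1, 16, 9, 0]
After 'sub': [9, 7, 1, 16, 9]
After 'add': [9, 7, 1, 25]

Answer: 25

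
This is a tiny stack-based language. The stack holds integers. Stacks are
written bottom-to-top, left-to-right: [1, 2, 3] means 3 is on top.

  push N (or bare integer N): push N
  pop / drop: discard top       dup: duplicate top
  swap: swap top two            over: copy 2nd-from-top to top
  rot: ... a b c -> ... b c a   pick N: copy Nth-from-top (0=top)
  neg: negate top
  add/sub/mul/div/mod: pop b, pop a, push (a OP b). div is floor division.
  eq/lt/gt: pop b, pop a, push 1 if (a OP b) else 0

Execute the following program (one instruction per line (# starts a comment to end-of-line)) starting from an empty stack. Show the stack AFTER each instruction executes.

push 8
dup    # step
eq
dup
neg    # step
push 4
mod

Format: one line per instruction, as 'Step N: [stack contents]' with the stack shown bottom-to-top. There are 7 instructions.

Step 1: [8]
Step 2: [8, 8]
Step 3: [1]
Step 4: [1, 1]
Step 5: [1, -1]
Step 6: [1, -1, 4]
Step 7: [1, 3]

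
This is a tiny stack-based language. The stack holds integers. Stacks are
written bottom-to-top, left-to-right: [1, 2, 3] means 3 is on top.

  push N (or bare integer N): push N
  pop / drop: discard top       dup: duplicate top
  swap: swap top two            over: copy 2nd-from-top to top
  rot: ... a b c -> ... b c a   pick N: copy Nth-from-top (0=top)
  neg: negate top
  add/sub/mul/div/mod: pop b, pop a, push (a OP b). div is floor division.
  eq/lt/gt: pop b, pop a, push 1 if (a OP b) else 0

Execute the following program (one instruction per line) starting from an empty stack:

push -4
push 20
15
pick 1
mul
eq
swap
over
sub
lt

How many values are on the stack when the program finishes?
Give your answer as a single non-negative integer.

After 'push -4': stack = [-4] (depth 1)
After 'push 20': stack = [-4, 20] (depth 2)
After 'push 15': stack = [-4, 20, 15] (depth 3)
After 'pick 1': stack = [-4, 20, 15, 20] (depth 4)
After 'mul': stack = [-4, 20, 300] (depth 3)
After 'eq': stack = [-4, 0] (depth 2)
After 'swap': stack = [0, -4] (depth 2)
After 'over': stack = [0, -4, 0] (depth 3)
After 'sub': stack = [0, -4] (depth 2)
After 'lt': stack = [0] (depth 1)

Answer: 1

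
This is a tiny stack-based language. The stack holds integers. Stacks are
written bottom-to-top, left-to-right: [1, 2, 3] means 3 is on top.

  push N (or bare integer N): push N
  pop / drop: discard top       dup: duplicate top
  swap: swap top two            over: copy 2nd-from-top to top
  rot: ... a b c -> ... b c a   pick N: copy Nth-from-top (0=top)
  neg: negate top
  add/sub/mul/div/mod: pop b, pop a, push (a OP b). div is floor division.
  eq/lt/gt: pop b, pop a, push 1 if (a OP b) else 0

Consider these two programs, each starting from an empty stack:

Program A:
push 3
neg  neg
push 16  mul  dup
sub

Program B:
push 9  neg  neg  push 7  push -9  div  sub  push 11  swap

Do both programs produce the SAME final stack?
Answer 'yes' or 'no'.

Answer: no

Derivation:
Program A trace:
  After 'push 3': [3]
  After 'neg': [-3]
  After 'neg': [3]
  After 'push 16': [3, 16]
  After 'mul': [48]
  After 'dup': [48, 48]
  After 'sub': [0]
Program A final stack: [0]

Program B trace:
  After 'push 9': [9]
  After 'neg': [-9]
  After 'neg': [9]
  After 'push 7': [9, 7]
  After 'push -9': [9, 7, -9]
  After 'div': [9, -1]
  After 'sub': [10]
  After 'push 11': [10, 11]
  After 'swap': [11, 10]
Program B final stack: [11, 10]
Same: no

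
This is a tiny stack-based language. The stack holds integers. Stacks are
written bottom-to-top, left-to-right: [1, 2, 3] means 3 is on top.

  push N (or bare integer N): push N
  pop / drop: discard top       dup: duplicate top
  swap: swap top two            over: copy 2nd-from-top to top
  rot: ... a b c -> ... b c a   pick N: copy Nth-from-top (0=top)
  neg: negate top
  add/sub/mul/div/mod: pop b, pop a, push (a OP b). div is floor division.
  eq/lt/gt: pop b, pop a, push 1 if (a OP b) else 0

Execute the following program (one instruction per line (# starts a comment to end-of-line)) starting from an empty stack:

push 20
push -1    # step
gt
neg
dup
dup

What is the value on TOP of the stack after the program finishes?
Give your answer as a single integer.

After 'push 20': [20]
After 'push -1': [20, -1]
After 'gt': [1]
After 'neg': [-1]
After 'dup': [-1, -1]
After 'dup': [-1, -1, -1]

Answer: -1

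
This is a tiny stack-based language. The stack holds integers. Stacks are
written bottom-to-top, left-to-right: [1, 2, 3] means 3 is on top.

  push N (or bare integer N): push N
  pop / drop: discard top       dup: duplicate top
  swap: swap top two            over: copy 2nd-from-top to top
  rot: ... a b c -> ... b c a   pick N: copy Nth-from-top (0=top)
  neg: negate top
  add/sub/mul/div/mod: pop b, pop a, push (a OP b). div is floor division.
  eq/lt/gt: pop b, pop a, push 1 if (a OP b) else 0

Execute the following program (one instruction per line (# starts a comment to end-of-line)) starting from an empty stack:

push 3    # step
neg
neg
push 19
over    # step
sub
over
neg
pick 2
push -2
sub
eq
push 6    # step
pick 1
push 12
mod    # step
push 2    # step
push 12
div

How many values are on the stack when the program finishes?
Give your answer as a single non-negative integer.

After 'push 3': stack = [3] (depth 1)
After 'neg': stack = [-3] (depth 1)
After 'neg': stack = [3] (depth 1)
After 'push 19': stack = [3, 19] (depth 2)
After 'over': stack = [3, 19, 3] (depth 3)
After 'sub': stack = [3, 16] (depth 2)
After 'over': stack = [3, 16, 3] (depth 3)
After 'neg': stack = [3, 16, -3] (depth 3)
After 'pick 2': stack = [3, 16, -3, 3] (depth 4)
After 'push -2': stack = [3, 16, -3, 3, -2] (depth 5)
After 'sub': stack = [3, 16, -3, 5] (depth 4)
After 'eq': stack = [3, 16, 0] (depth 3)
After 'push 6': stack = [3, 16, 0, 6] (depth 4)
After 'pick 1': stack = [3, 16, 0, 6, 0] (depth 5)
After 'push 12': stack = [3, 16, 0, 6, 0, 12] (depth 6)
After 'mod': stack = [3, 16, 0, 6, 0] (depth 5)
After 'push 2': stack = [3, 16, 0, 6, 0, 2] (depth 6)
After 'push 12': stack = [3, 16, 0, 6, 0, 2, 12] (depth 7)
After 'div': stack = [3, 16, 0, 6, 0, 0] (depth 6)

Answer: 6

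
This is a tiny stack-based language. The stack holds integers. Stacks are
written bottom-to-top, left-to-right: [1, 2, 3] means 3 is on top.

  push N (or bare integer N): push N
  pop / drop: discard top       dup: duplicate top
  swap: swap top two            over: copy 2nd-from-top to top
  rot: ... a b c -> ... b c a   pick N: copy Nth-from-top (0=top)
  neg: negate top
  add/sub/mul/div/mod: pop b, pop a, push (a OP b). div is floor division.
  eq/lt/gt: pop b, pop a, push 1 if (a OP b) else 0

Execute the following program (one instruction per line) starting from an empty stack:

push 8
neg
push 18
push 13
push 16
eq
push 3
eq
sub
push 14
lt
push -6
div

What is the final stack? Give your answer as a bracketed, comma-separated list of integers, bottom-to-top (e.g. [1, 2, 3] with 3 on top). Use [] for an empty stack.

Answer: [-8, 0]

Derivation:
After 'push 8': [8]
After 'neg': [-8]
After 'push 18': [-8, 18]
After 'push 13': [-8, 18, 13]
After 'push 16': [-8, 18, 13, 16]
After 'eq': [-8, 18, 0]
After 'push 3': [-8, 18, 0, 3]
After 'eq': [-8, 18, 0]
After 'sub': [-8, 18]
After 'push 14': [-8, 18, 14]
After 'lt': [-8, 0]
After 'push -6': [-8, 0, -6]
After 'div': [-8, 0]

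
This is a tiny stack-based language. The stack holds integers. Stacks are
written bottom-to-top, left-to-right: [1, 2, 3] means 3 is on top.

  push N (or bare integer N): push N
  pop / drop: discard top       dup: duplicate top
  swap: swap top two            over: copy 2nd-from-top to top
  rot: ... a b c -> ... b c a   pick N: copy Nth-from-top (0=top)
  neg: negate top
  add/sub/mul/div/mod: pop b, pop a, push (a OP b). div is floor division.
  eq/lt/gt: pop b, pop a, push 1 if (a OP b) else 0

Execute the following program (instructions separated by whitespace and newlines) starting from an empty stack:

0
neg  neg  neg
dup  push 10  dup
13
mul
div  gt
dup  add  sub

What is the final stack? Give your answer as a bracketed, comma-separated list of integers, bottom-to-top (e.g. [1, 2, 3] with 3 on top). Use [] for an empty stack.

Answer: [0]

Derivation:
After 'push 0': [0]
After 'neg': [0]
After 'neg': [0]
After 'neg': [0]
After 'dup': [0, 0]
After 'push 10': [0, 0, 10]
After 'dup': [0, 0, 10, 10]
After 'push 13': [0, 0, 10, 10, 13]
After 'mul': [0, 0, 10, 130]
After 'div': [0, 0, 0]
After 'gt': [0, 0]
After 'dup': [0, 0, 0]
After 'add': [0, 0]
After 'sub': [0]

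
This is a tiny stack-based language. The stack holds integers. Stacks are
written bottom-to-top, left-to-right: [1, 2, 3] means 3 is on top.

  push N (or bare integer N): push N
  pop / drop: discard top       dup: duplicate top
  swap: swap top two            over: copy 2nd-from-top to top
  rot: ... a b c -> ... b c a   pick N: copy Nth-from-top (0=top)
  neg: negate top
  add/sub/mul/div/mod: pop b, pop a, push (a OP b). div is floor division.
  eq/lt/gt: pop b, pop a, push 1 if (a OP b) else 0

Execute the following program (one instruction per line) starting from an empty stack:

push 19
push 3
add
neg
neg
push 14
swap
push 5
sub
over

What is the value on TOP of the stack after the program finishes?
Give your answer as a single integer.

After 'push 19': [19]
After 'push 3': [19, 3]
After 'add': [22]
After 'neg': [-22]
After 'neg': [22]
After 'push 14': [22, 14]
After 'swap': [14, 22]
After 'push 5': [14, 22, 5]
After 'sub': [14, 17]
After 'over': [14, 17, 14]

Answer: 14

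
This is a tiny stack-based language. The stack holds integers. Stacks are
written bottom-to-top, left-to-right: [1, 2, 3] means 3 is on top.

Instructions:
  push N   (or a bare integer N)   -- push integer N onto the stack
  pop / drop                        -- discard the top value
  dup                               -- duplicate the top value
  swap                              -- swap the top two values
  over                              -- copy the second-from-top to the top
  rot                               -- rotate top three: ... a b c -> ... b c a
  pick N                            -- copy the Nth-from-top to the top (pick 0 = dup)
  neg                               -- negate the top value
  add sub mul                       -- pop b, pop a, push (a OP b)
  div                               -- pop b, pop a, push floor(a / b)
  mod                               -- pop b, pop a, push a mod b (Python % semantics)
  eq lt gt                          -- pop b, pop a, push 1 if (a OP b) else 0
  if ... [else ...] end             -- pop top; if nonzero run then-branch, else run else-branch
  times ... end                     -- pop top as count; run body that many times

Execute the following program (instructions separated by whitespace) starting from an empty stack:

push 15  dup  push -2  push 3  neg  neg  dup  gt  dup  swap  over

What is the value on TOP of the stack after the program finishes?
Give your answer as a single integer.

After 'push 15': [15]
After 'dup': [15, 15]
After 'push -2': [15, 15, -2]
After 'push 3': [15, 15, -2, 3]
After 'neg': [15, 15, -2, -3]
After 'neg': [15, 15, -2, 3]
After 'dup': [15, 15, -2, 3, 3]
After 'gt': [15, 15, -2, 0]
After 'dup': [15, 15, -2, 0, 0]
After 'swap': [15, 15, -2, 0, 0]
After 'over': [15, 15, -2, 0, 0, 0]

Answer: 0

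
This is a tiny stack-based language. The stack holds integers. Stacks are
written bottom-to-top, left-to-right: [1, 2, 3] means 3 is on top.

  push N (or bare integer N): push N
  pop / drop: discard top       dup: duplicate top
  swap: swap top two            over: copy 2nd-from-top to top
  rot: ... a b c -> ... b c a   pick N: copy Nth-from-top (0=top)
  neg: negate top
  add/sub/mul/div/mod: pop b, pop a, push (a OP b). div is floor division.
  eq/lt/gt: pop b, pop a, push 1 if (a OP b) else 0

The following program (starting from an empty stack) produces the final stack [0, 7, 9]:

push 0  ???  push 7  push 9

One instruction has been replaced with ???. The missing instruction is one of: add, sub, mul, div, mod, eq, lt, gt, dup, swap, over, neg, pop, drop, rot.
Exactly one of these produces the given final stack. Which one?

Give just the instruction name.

Stack before ???: [0]
Stack after ???:  [0]
The instruction that transforms [0] -> [0] is: neg

Answer: neg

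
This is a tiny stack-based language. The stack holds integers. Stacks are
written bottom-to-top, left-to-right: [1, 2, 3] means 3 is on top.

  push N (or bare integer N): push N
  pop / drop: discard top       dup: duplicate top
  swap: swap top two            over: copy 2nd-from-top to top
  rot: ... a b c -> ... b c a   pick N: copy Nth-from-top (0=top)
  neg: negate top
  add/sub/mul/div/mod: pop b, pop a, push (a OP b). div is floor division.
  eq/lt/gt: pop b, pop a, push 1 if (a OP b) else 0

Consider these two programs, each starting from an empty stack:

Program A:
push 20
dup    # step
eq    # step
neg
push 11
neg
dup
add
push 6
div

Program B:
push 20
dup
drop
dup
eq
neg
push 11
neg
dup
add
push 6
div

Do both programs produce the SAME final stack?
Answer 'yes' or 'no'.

Program A trace:
  After 'push 20': [20]
  After 'dup': [20, 20]
  After 'eq': [1]
  After 'neg': [-1]
  After 'push 11': [-1, 11]
  After 'neg': [-1, -11]
  After 'dup': [-1, -11, -11]
  After 'add': [-1, -22]
  After 'push 6': [-1, -22, 6]
  After 'div': [-1, -4]
Program A final stack: [-1, -4]

Program B trace:
  After 'push 20': [20]
  After 'dup': [20, 20]
  After 'drop': [20]
  After 'dup': [20, 20]
  After 'eq': [1]
  After 'neg': [-1]
  After 'push 11': [-1, 11]
  After 'neg': [-1, -11]
  After 'dup': [-1, -11, -11]
  After 'add': [-1, -22]
  After 'push 6': [-1, -22, 6]
  After 'div': [-1, -4]
Program B final stack: [-1, -4]
Same: yes

Answer: yes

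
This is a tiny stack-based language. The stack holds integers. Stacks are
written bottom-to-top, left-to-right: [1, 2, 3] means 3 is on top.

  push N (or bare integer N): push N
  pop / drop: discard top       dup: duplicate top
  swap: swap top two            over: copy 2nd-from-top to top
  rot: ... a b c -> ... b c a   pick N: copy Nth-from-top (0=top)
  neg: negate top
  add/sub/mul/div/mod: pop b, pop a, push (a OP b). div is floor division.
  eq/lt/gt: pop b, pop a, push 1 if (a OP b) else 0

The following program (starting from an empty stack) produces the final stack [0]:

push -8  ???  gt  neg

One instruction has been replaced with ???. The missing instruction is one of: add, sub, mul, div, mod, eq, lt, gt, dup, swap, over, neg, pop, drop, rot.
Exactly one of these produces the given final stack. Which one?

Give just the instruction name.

Stack before ???: [-8]
Stack after ???:  [-8, -8]
The instruction that transforms [-8] -> [-8, -8] is: dup

Answer: dup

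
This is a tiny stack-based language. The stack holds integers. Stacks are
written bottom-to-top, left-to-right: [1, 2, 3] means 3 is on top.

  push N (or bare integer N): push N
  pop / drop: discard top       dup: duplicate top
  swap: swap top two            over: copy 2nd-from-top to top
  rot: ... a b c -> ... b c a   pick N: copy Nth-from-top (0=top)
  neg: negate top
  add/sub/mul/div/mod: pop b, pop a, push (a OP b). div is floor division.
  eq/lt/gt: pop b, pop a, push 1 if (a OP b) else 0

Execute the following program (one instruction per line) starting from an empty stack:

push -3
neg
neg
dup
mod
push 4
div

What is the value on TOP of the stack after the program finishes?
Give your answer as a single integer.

Answer: 0

Derivation:
After 'push -3': [-3]
After 'neg': [3]
After 'neg': [-3]
After 'dup': [-3, -3]
After 'mod': [0]
After 'push 4': [0, 4]
After 'div': [0]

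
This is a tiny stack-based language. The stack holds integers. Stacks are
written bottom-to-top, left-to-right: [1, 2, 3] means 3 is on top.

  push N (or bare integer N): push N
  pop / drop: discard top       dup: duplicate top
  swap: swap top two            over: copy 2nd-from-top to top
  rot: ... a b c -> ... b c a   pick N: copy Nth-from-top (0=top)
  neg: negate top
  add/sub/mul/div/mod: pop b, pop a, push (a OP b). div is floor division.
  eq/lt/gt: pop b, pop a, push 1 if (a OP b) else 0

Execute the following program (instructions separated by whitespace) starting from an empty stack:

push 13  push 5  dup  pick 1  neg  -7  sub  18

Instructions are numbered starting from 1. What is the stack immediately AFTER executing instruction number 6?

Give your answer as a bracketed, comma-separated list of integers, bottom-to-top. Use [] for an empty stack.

Step 1 ('push 13'): [13]
Step 2 ('push 5'): [13, 5]
Step 3 ('dup'): [13, 5, 5]
Step 4 ('pick 1'): [13, 5, 5, 5]
Step 5 ('neg'): [13, 5, 5, -5]
Step 6 ('-7'): [13, 5, 5, -5, -7]

Answer: [13, 5, 5, -5, -7]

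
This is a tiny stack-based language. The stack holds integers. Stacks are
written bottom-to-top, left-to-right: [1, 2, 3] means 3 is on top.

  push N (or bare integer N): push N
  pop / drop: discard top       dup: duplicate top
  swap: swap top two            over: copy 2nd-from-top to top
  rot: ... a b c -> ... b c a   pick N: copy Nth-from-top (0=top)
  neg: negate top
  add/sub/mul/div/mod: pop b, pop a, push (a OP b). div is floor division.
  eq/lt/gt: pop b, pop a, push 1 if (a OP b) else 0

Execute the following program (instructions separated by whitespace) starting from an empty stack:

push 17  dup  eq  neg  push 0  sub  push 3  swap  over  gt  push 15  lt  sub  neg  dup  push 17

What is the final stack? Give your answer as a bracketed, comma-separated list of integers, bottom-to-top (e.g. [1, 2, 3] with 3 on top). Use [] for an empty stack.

Answer: [-2, -2, 17]

Derivation:
After 'push 17': [17]
After 'dup': [17, 17]
After 'eq': [1]
After 'neg': [-1]
After 'push 0': [-1, 0]
After 'sub': [-1]
After 'push 3': [-1, 3]
After 'swap': [3, -1]
After 'over': [3, -1, 3]
After 'gt': [3, 0]
After 'push 15': [3, 0, 15]
After 'lt': [3, 1]
After 'sub': [2]
After 'neg': [-2]
After 'dup': [-2, -2]
After 'push 17': [-2, -2, 17]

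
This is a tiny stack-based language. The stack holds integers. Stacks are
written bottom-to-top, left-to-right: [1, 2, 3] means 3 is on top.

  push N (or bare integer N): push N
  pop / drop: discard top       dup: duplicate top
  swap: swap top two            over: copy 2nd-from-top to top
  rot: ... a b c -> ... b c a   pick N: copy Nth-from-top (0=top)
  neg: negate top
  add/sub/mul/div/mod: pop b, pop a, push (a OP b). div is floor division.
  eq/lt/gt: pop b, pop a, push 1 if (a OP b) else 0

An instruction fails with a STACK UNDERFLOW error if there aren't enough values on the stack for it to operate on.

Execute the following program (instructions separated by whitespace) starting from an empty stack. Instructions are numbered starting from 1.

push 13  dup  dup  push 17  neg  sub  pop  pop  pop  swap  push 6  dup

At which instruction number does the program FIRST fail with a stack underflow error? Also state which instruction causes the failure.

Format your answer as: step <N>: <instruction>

Step 1 ('push 13'): stack = [13], depth = 1
Step 2 ('dup'): stack = [13, 13], depth = 2
Step 3 ('dup'): stack = [13, 13, 13], depth = 3
Step 4 ('push 17'): stack = [13, 13, 13, 17], depth = 4
Step 5 ('neg'): stack = [13, 13, 13, -17], depth = 4
Step 6 ('sub'): stack = [13, 13, 30], depth = 3
Step 7 ('pop'): stack = [13, 13], depth = 2
Step 8 ('pop'): stack = [13], depth = 1
Step 9 ('pop'): stack = [], depth = 0
Step 10 ('swap'): needs 2 value(s) but depth is 0 — STACK UNDERFLOW

Answer: step 10: swap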